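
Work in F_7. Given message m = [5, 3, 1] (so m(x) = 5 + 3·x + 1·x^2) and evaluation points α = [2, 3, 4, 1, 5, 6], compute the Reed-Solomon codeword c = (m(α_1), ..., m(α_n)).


c = [1, 2, 5, 2, 3, 3]

Message polynomial: m(x) = 5 + 3·x + 1·x^2 (mod 7).
For each evaluation point α_i, compute m(α_i) mod 7:
  α_1 = 2: Horner steps 1 → 5 → 1, so m(2) = 1.
  α_2 = 3: Horner steps 1 → 6 → 2, so m(3) = 2.
  α_3 = 4: Horner steps 1 → 0 → 5, so m(4) = 5.
  α_4 = 1: Horner steps 1 → 4 → 2, so m(1) = 2.
  α_5 = 5: Horner steps 1 → 1 → 3, so m(5) = 3.
  α_6 = 6: Horner steps 1 → 2 → 3, so m(6) = 3.
Codeword c = [1, 2, 5, 2, 3, 3] ∈ F_7^6.


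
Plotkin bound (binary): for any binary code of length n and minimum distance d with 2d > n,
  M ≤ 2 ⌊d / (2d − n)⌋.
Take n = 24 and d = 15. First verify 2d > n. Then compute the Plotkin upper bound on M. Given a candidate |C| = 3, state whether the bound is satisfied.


Plotkin bound M ≤ 4; given |C| = 3 ≤ bound (satisfied).

Check applicability: 2d = 30, n = 24.
2d − n = 6 > 0, so Plotkin applies.
Compute d/(2d−n) = 15/6 ≈ 2.5000.
⌊d/(2d−n)⌋ = 2.
Plotkin bound: M ≤ 2·2 = 4.
Given |C| = 3, check: satisfied.
This |C| is below the Plotkin bound.


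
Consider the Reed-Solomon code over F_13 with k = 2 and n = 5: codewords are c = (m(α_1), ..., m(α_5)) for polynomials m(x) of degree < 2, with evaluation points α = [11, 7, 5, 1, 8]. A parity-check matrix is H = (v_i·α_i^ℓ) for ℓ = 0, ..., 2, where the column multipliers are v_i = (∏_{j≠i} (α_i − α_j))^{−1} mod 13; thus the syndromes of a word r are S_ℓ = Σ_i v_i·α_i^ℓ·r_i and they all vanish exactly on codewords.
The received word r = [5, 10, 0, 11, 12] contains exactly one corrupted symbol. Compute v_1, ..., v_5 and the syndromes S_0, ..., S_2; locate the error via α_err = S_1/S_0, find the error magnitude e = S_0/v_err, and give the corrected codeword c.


S = (6, 4, 7), error at position 3, error magnitude e = 7, c = [5, 10, 6, 11, 12].

Step 1: column multipliers v_i = (∏_{j≠i}(α_i − α_j))^{−1} mod 13.
  i = 1 (α = 11): (11−7)(11−5)(11−1)(11−8) = 4·6·10·3 = 720 ≡ 5, so v_1 = 5^{−1} = 8 (mod 13).
  i = 2 (α = 7): (7−11)(7−5)(7−1)(7−8) = (−4)·2·6·(−1) = 48 ≡ 9, so v_2 = 9^{−1} = 3 (mod 13).
  i = 3 (α = 5): (5−11)(5−7)(5−1)(5−8) = (−6)·(−2)·4·(−3) = −144 ≡ 12, so v_3 = 12^{−1} = 12 (mod 13).
  i = 4 (α = 1): (1−11)(1−7)(1−5)(1−8) = (−10)·(−6)·(−4)·(−7) = 1680 ≡ 3, so v_4 = 3^{−1} = 9 (mod 13).
  i = 5 (α = 8): (8−11)(8−7)(8−5)(8−1) = (−3)·1·3·7 = −63 ≡ 2, so v_5 = 2^{−1} = 7 (mod 13).
  v = [8, 3, 12, 9, 7].
Step 2: syndromes of r = [5, 10, 0, 11, 12] (all sums mod 13).
  S_0 = Σ v_i r_i = 8·5 + 3·10 + 12·0 + 9·11 + 7·12 = 253 ≡ 6.
  S_1 = Σ v_i α_i r_i = 8·11·5 + 3·7·10 + 12·5·0 + 9·1·11 + 7·8·12 = 1421 ≡ 4.
  α_i^2 mod 13 = [4, 10, 12, 1, 12].
  S_2 = Σ v_i α_i^2 r_i = 8·4·5 + 3·10·10 + 12·12·0 + 9·1·11 + 7·12·12 = 1567 ≡ 7.
  S = (6, 4, 7) ≠ 0, so r is not a codeword (an error is present).
Step 3: locate the error. For a single error e at position i, S_ℓ = v_i·e·α_i^ℓ, so α_err = S_1/S_0.
  S_0^{−1} = 6^{−1} = 11 (mod 13), so α_err = 4·11 = 44 ≡ 5 = α_3. Error position i = 3.
  Consistency check: S_2/S_1 = 7·10 = 70 ≡ 5 = α_err ✓ (single-error assumption holds).
Step 4: error magnitude e = S_0/v_3 = S_0·∏_{j≠3}(α_3 − α_j) = 6·12 = 72 ≡ 7 (mod 13).
Step 5: correct position 3: c_3 = r_3 − e = 0 − 7 ≡ 6 (mod 13). Hence c = [5, 10, 6, 11, 12].
  Check: interpolating c through the α_i gives m(x) = 9 + 2·x (degree < 2) with m(α_i) = c_i for every i, so c is indeed a codeword.


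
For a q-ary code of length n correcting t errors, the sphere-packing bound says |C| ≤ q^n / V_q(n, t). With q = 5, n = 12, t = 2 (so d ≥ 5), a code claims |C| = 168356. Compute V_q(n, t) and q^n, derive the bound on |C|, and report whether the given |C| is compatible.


V_q(n, t) = 1105, q^n = 244140625, Hamming bound = 220941, |C| = 168356 ≤ bound (satisfied).

Step 1: Compute V_q(n, t) = Σ_{j=0}^2 C(n, j) (q−1)^j.
  j = 0: C(12,0)·(4)^0 = 1·1 = 1.
  j = 1: C(12,1)·(4)^1 = 12·4 = 48.
  j = 2: C(12,2)·(4)^2 = 66·16 = 1056.
  V_q(n, t) = 1 + 48 + 1056 = 1105.
Step 2: q^n = 5^12 = 244140625.
Step 3: Hamming bound ⌊q^n / V_q(n,t)⌋ = ⌊244140625/1105⌋ = 220941.
Step 4: Compare |C| = 168356 to 220941: satisfied.
The claimed |C| lies below the Hamming bound.


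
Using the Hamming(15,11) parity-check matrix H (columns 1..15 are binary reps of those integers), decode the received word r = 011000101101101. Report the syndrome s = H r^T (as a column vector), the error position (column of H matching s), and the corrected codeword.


s = (1, 0, 1, 1)^T, error position = 11, corrected codeword c = 011000101111101

Compute s = H r^T mod 2 one row at a time:
  s_1 = 0 + 1 + 1 + 0 + 1 + 1 + 0 + 1 = 5 ≡ 1 (mod 2).
  s_2 = 0 + 0 + 0 + 1 + 1 + 1 + 0 + 1 = 4 ≡ 0 (mod 2).
  s_3 = 1 + 1 + 0 + 1 + 1 + 0 + 0 + 1 = 5 ≡ 1 (mod 2).
  s_4 = 0 + 1 + 0 + 1 + 1 + 0 + 1 + 1 = 5 ≡ 1 (mod 2).
s = (1, 0, 1, 1)^T — this equals column 11 of H (binary 1011), so error is at position 11.
Correct: flip bit 11 of r = 011000101101101 to get c = 011000101111101.


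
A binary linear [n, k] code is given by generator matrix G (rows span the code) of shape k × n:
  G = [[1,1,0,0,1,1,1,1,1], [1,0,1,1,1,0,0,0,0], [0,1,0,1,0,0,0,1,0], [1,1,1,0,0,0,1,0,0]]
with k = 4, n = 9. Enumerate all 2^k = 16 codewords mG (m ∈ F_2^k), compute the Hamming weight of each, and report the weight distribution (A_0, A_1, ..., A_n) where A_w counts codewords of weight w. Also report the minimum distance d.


Weight distribution: A_0 = 1, A_3 = 2, A_4 = 5, A_5 = 4, A_6 = 2, A_7 = 2. Minimum distance d = 3.

Enumerate all 2^4 = 16 messages m ∈ F_2^4.
For each, compute codeword c = mG in F_2^9, then tally its weight.
  m = 0000 → c = 000000000, weight = 0.
  m = 1000 → c = 110011111, weight = 7.
  m = 0100 → c = 101110000, weight = 4.
  m = 1100 → c = 011101111, weight = 7.
  m = 0010 → c = 010100010, weight = 3.
  m = 1010 → c = 100111101, weight = 6.
  m = 0110 → c = 111010010, weight = 5.
  m = 1110 → c = 001001101, weight = 4.
  m = 0001 → c = 111000100, weight = 4.
  m = 1001 → c = 001011011, weight = 5.
  m = 0101 → c = 010110100, weight = 4.
  m = 1101 → c = 100101011, weight = 5.
  m = 0011 → c = 101100110, weight = 5.
  m = 1011 → c = 011111001, weight = 6.
  m = 0111 → c = 000010110, weight = 3.
  m = 1111 → c = 110001001, weight = 4.
Tally weights:
  weight 0: 1 codewords.
  weight 3: 2 codewords.
  weight 4: 5 codewords.
  weight 5: 4 codewords.
  weight 6: 2 codewords.
  weight 7: 2 codewords.
Minimum distance d = smallest w > 0 with A_w > 0 = 3.
Sanity: Σ A_w = 16 = 2^4 = 16 ✓.


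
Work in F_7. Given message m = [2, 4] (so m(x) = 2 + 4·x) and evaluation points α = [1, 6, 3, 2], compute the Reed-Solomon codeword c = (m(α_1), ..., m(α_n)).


c = [6, 5, 0, 3]

Message polynomial: m(x) = 2 + 4·x (mod 7).
For each evaluation point α_i, compute m(α_i) mod 7:
  α_1 = 1: Horner steps 4 → 6, so m(1) = 6.
  α_2 = 6: Horner steps 4 → 5, so m(6) = 5.
  α_3 = 3: Horner steps 4 → 0, so m(3) = 0.
  α_4 = 2: Horner steps 4 → 3, so m(2) = 3.
Codeword c = [6, 5, 0, 3] ∈ F_7^4.


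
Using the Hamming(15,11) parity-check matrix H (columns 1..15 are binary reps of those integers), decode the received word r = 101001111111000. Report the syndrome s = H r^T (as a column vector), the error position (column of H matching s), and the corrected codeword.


s = (1, 1, 1, 1)^T, error position = 15, corrected codeword c = 101001111111001

Compute s = H r^T mod 2 one row at a time:
  s_1 = 1 + 1 + 1 + 1 + 1 + 0 + 0 + 0 = 5 ≡ 1 (mod 2).
  s_2 = 0 + 0 + 1 + 1 + 1 + 0 + 0 + 0 = 3 ≡ 1 (mod 2).
  s_3 = 0 + 1 + 1 + 1 + 1 + 1 + 0 + 0 = 5 ≡ 1 (mod 2).
  s_4 = 1 + 1 + 0 + 1 + 1 + 1 + 0 + 0 = 5 ≡ 1 (mod 2).
s = (1, 1, 1, 1)^T — this equals column 15 of H (binary 1111), so error is at position 15.
Correct: flip bit 15 of r = 101001111111000 to get c = 101001111111001.


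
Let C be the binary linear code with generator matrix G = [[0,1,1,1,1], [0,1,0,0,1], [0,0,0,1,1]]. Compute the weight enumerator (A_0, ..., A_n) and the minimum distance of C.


Weight distribution: A_0 = 1, A_2 = 6, A_4 = 1. Minimum distance d = 2.

Enumerate all 2^3 = 8 messages m ∈ F_2^3.
For each, compute codeword c = mG in F_2^5, then tally its weight.
  m = 000 → c = 00000, weight = 0.
  m = 100 → c = 01111, weight = 4.
  m = 010 → c = 01001, weight = 2.
  m = 110 → c = 00110, weight = 2.
  m = 001 → c = 00011, weight = 2.
  m = 101 → c = 01100, weight = 2.
  m = 011 → c = 01010, weight = 2.
  m = 111 → c = 00101, weight = 2.
Tally weights:
  weight 0: 1 codewords.
  weight 2: 6 codewords.
  weight 4: 1 codewords.
Minimum distance d = smallest w > 0 with A_w > 0 = 2.
Sanity: Σ A_w = 8 = 2^3 = 8 ✓.


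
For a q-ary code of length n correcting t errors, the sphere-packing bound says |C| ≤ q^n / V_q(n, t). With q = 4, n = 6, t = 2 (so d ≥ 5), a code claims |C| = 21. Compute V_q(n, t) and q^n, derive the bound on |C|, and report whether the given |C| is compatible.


V_q(n, t) = 154, q^n = 4096, Hamming bound = 26, |C| = 21 ≤ bound (satisfied).

Step 1: Compute V_q(n, t) = Σ_{j=0}^2 C(n, j) (q−1)^j.
  j = 0: C(6,0)·(3)^0 = 1·1 = 1.
  j = 1: C(6,1)·(3)^1 = 6·3 = 18.
  j = 2: C(6,2)·(3)^2 = 15·9 = 135.
  V_q(n, t) = 1 + 18 + 135 = 154.
Step 2: q^n = 4^6 = 4096.
Step 3: Hamming bound ⌊q^n / V_q(n,t)⌋ = ⌊4096/154⌋ = 26.
Step 4: Compare |C| = 21 to 26: satisfied.
The claimed |C| lies below the Hamming bound.


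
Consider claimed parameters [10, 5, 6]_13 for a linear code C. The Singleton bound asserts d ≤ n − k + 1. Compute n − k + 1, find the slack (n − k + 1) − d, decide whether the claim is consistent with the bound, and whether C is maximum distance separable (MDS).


Singleton RHS = n − k + 1 = 6, slack = 0, bound satisfied, MDS.

Singleton bound: d ≤ n − k + 1.
Here n = 10, k = 5, so n − k + 1 = 6.
Given d = 6, check d ≤ 6: YES.
Slack = (n − k + 1) − d = 0.
The code is MDS (slack = 0).
Description: the claimed parameters are [10, 5, 6]_13; such a code would be MDS (meets Singleton bound).


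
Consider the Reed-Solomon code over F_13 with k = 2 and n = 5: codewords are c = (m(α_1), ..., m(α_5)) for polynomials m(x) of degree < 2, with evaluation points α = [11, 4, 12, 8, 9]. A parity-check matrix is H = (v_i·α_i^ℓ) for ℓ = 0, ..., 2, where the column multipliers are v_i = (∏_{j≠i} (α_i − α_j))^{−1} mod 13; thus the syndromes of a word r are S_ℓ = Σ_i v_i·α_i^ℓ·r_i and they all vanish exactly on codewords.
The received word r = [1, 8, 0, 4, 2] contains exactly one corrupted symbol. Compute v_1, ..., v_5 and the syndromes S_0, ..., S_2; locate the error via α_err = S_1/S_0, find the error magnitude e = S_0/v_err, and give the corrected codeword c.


S = (3, 1, 9), error at position 5, error magnitude e = 12, c = [1, 8, 0, 4, 3].

Step 1: column multipliers v_i = (∏_{j≠i}(α_i − α_j))^{−1} mod 13.
  i = 1 (α = 11): (11−4)(11−12)(11−8)(11−9) = 7·(−1)·3·2 = −42 ≡ 10, so v_1 = 10^{−1} = 4 (mod 13).
  i = 2 (α = 4): (4−11)(4−12)(4−8)(4−9) = (−7)·(−8)·(−4)·(−5) = 1120 ≡ 2, so v_2 = 2^{−1} = 7 (mod 13).
  i = 3 (α = 12): (12−11)(12−4)(12−8)(12−9) = 1·8·4·3 = 96 ≡ 5, so v_3 = 5^{−1} = 8 (mod 13).
  i = 4 (α = 8): (8−11)(8−4)(8−12)(8−9) = (−3)·4·(−4)·(−1) = −48 ≡ 4, so v_4 = 4^{−1} = 10 (mod 13).
  i = 5 (α = 9): (9−11)(9−4)(9−12)(9−8) = (−2)·5·(−3)·1 = 30 ≡ 4, so v_5 = 4^{−1} = 10 (mod 13).
  v = [4, 7, 8, 10, 10].
Step 2: syndromes of r = [1, 8, 0, 4, 2] (all sums mod 13).
  S_0 = Σ v_i r_i = 4·1 + 7·8 + 8·0 + 10·4 + 10·2 = 120 ≡ 3.
  S_1 = Σ v_i α_i r_i = 4·11·1 + 7·4·8 + 8·12·0 + 10·8·4 + 10·9·2 = 768 ≡ 1.
  α_i^2 mod 13 = [4, 3, 1, 12, 3].
  S_2 = Σ v_i α_i^2 r_i = 4·4·1 + 7·3·8 + 8·1·0 + 10·12·4 + 10·3·2 = 724 ≡ 9.
  S = (3, 1, 9) ≠ 0, so r is not a codeword (an error is present).
Step 3: locate the error. For a single error e at position i, S_ℓ = v_i·e·α_i^ℓ, so α_err = S_1/S_0.
  S_0^{−1} = 3^{−1} = 9 (mod 13), so α_err = 1·9 = 9 ≡ 9 = α_5. Error position i = 5.
  Consistency check: S_2/S_1 = 9·1 = 9 ≡ 9 = α_err ✓ (single-error assumption holds).
Step 4: error magnitude e = S_0/v_5 = S_0·∏_{j≠5}(α_5 − α_j) = 3·4 = 12 ≡ 12 (mod 13).
Step 5: correct position 5: c_5 = r_5 − e = 2 − 12 ≡ 3 (mod 13). Hence c = [1, 8, 0, 4, 3].
  Check: interpolating c through the α_i gives m(x) = 12 + 12·x (degree < 2) with m(α_i) = c_i for every i, so c is indeed a codeword.


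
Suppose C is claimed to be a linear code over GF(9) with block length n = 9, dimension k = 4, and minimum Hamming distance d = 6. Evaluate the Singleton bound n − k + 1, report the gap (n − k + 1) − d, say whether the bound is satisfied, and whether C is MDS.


Singleton RHS = n − k + 1 = 6, slack = 0, bound satisfied, MDS.

Singleton bound: d ≤ n − k + 1.
Here n = 9, k = 4, so n − k + 1 = 6.
Given d = 6, check d ≤ 6: YES.
Slack = (n − k + 1) − d = 0.
The code is MDS (slack = 0).
Description: the claimed parameters are [9, 4, 6]_9; such a code would be MDS (meets Singleton bound).


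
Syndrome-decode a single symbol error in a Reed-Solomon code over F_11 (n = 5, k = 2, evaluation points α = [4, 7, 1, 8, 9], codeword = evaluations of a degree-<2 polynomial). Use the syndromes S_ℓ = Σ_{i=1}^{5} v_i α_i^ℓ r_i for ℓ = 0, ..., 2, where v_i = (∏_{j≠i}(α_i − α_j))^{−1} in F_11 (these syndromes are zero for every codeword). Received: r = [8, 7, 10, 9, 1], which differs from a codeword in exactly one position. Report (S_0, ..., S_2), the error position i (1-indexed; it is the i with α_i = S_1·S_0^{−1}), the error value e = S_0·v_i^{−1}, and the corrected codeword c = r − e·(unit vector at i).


S = (4, 6, 9), error at position 2, error magnitude e = 1, c = [8, 6, 10, 9, 1].

Step 1: column multipliers v_i = (∏_{j≠i}(α_i − α_j))^{−1} mod 11.
  i = 1 (α = 4): (4−7)(4−1)(4−8)(4−9) = (−3)·3·(−4)·(−5) = −180 ≡ 7, so v_1 = 7^{−1} = 8 (mod 11).
  i = 2 (α = 7): (7−4)(7−1)(7−8)(7−9) = 3·6·(−1)·(−2) = 36 ≡ 3, so v_2 = 3^{−1} = 4 (mod 11).
  i = 3 (α = 1): (1−4)(1−7)(1−8)(1−9) = (−3)·(−6)·(−7)·(−8) = 1008 ≡ 7, so v_3 = 7^{−1} = 8 (mod 11).
  i = 4 (α = 8): (8−4)(8−7)(8−1)(8−9) = 4·1·7·(−1) = −28 ≡ 5, so v_4 = 5^{−1} = 9 (mod 11).
  i = 5 (α = 9): (9−4)(9−7)(9−1)(9−8) = 5·2·8·1 = 80 ≡ 3, so v_5 = 3^{−1} = 4 (mod 11).
  v = [8, 4, 8, 9, 4].
Step 2: syndromes of r = [8, 7, 10, 9, 1] (all sums mod 11).
  S_0 = Σ v_i r_i = 8·8 + 4·7 + 8·10 + 9·9 + 4·1 = 257 ≡ 4.
  S_1 = Σ v_i α_i r_i = 8·4·8 + 4·7·7 + 8·1·10 + 9·8·9 + 4·9·1 = 1216 ≡ 6.
  α_i^2 mod 11 = [5, 5, 1, 9, 4].
  S_2 = Σ v_i α_i^2 r_i = 8·5·8 + 4·5·7 + 8·1·10 + 9·9·9 + 4·4·1 = 1285 ≡ 9.
  S = (4, 6, 9) ≠ 0, so r is not a codeword (an error is present).
Step 3: locate the error. For a single error e at position i, S_ℓ = v_i·e·α_i^ℓ, so α_err = S_1/S_0.
  S_0^{−1} = 4^{−1} = 3 (mod 11), so α_err = 6·3 = 18 ≡ 7 = α_2. Error position i = 2.
  Consistency check: S_2/S_1 = 9·2 = 18 ≡ 7 = α_err ✓ (single-error assumption holds).
Step 4: error magnitude e = S_0/v_2 = S_0·∏_{j≠2}(α_2 − α_j) = 4·3 = 12 ≡ 1 (mod 11).
Step 5: correct position 2: c_2 = r_2 − e = 7 − 1 ≡ 6 (mod 11). Hence c = [8, 6, 10, 9, 1].
  Check: interpolating c through the α_i gives m(x) = 7 + 3·x (degree < 2) with m(α_i) = c_i for every i, so c is indeed a codeword.


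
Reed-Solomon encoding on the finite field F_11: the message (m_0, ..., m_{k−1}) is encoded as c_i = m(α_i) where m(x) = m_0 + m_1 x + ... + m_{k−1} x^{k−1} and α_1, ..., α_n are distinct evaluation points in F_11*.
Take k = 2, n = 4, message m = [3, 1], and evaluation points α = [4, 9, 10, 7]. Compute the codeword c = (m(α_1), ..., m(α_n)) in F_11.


c = [7, 1, 2, 10]

Message polynomial: m(x) = 3 + 1·x (mod 11).
For each evaluation point α_i, compute m(α_i) mod 11:
  α_1 = 4: Horner steps 1 → 7, so m(4) = 7.
  α_2 = 9: Horner steps 1 → 1, so m(9) = 1.
  α_3 = 10: Horner steps 1 → 2, so m(10) = 2.
  α_4 = 7: Horner steps 1 → 10, so m(7) = 10.
Codeword c = [7, 1, 2, 10] ∈ F_11^4.


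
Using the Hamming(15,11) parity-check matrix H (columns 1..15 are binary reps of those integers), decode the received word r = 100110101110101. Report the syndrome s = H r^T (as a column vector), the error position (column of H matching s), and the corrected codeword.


s = (1, 1, 0, 1)^T, error position = 13, corrected codeword c = 100110101110001

Compute s = H r^T mod 2 one row at a time:
  s_1 = 0 + 1 + 1 + 1 + 0 + 1 + 0 + 1 = 5 ≡ 1 (mod 2).
  s_2 = 1 + 1 + 0 + 1 + 0 + 1 + 0 + 1 = 5 ≡ 1 (mod 2).
  s_3 = 0 + 0 + 0 + 1 + 1 + 1 + 0 + 1 = 4 ≡ 0 (mod 2).
  s_4 = 1 + 0 + 1 + 1 + 1 + 1 + 1 + 1 = 7 ≡ 1 (mod 2).
s = (1, 1, 0, 1)^T — this equals column 13 of H (binary 1101), so error is at position 13.
Correct: flip bit 13 of r = 100110101110101 to get c = 100110101110001.


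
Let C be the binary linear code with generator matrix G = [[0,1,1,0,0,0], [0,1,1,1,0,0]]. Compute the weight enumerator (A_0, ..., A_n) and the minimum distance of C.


Weight distribution: A_0 = 1, A_1 = 1, A_2 = 1, A_3 = 1. Minimum distance d = 1.

Enumerate all 2^2 = 4 messages m ∈ F_2^2.
For each, compute codeword c = mG in F_2^6, then tally its weight.
  m = 00 → c = 000000, weight = 0.
  m = 10 → c = 011000, weight = 2.
  m = 01 → c = 011100, weight = 3.
  m = 11 → c = 000100, weight = 1.
Tally weights:
  weight 0: 1 codewords.
  weight 1: 1 codewords.
  weight 2: 1 codewords.
  weight 3: 1 codewords.
Minimum distance d = smallest w > 0 with A_w > 0 = 1.
Sanity: Σ A_w = 4 = 2^2 = 4 ✓.


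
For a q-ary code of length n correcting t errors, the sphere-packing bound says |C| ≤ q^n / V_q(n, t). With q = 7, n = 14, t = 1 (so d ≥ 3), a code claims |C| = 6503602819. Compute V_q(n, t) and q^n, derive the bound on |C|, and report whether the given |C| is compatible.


V_q(n, t) = 85, q^n = 678223072849, Hamming bound = 7979094974, |C| = 6503602819 ≤ bound (satisfied).

Step 1: Compute V_q(n, t) = Σ_{j=0}^1 C(n, j) (q−1)^j.
  j = 0: C(14,0)·(6)^0 = 1·1 = 1.
  j = 1: C(14,1)·(6)^1 = 14·6 = 84.
  V_q(n, t) = 1 + 84 = 85.
Step 2: q^n = 7^14 = 678223072849.
Step 3: Hamming bound ⌊q^n / V_q(n,t)⌋ = ⌊678223072849/85⌋ = 7979094974.
Step 4: Compare |C| = 6503602819 to 7979094974: satisfied.
The claimed |C| lies below the Hamming bound.


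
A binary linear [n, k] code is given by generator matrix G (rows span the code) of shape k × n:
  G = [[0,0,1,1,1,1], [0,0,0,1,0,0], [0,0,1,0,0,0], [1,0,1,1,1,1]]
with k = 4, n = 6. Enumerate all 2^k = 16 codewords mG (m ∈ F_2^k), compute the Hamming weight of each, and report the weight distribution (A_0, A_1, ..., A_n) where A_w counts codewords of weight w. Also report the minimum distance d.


Weight distribution: A_0 = 1, A_1 = 3, A_2 = 4, A_3 = 4, A_4 = 3, A_5 = 1. Minimum distance d = 1.

Enumerate all 2^4 = 16 messages m ∈ F_2^4.
For each, compute codeword c = mG in F_2^6, then tally its weight.
  m = 0000 → c = 000000, weight = 0.
  m = 1000 → c = 001111, weight = 4.
  m = 0100 → c = 000100, weight = 1.
  m = 1100 → c = 001011, weight = 3.
  m = 0010 → c = 001000, weight = 1.
  m = 1010 → c = 000111, weight = 3.
  m = 0110 → c = 001100, weight = 2.
  m = 1110 → c = 000011, weight = 2.
  m = 0001 → c = 101111, weight = 5.
  m = 1001 → c = 100000, weight = 1.
  m = 0101 → c = 101011, weight = 4.
  m = 1101 → c = 100100, weight = 2.
  m = 0011 → c = 100111, weight = 4.
  m = 1011 → c = 101000, weight = 2.
  m = 0111 → c = 100011, weight = 3.
  m = 1111 → c = 101100, weight = 3.
Tally weights:
  weight 0: 1 codewords.
  weight 1: 3 codewords.
  weight 2: 4 codewords.
  weight 3: 4 codewords.
  weight 4: 3 codewords.
  weight 5: 1 codewords.
Minimum distance d = smallest w > 0 with A_w > 0 = 1.
Sanity: Σ A_w = 16 = 2^4 = 16 ✓.


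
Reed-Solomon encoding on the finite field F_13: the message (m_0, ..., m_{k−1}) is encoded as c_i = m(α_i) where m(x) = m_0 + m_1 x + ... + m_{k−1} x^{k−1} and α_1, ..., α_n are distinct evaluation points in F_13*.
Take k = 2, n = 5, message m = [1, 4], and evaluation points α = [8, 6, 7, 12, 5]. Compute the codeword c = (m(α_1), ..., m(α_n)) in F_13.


c = [7, 12, 3, 10, 8]

Message polynomial: m(x) = 1 + 4·x (mod 13).
For each evaluation point α_i, compute m(α_i) mod 13:
  α_1 = 8: Horner steps 4 → 7, so m(8) = 7.
  α_2 = 6: Horner steps 4 → 12, so m(6) = 12.
  α_3 = 7: Horner steps 4 → 3, so m(7) = 3.
  α_4 = 12: Horner steps 4 → 10, so m(12) = 10.
  α_5 = 5: Horner steps 4 → 8, so m(5) = 8.
Codeword c = [7, 12, 3, 10, 8] ∈ F_13^5.


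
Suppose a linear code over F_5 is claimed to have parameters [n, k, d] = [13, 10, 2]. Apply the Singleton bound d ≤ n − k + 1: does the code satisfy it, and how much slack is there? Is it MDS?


Singleton RHS = n − k + 1 = 4, slack = 2, bound satisfied, not MDS.

Singleton bound: d ≤ n − k + 1.
Here n = 13, k = 10, so n − k + 1 = 4.
Given d = 2, check d ≤ 4: YES.
Slack = (n − k + 1) − d = 2.
The code is NOT MDS (slack = 2 > 0).
Description: the claimed parameters are [13, 10, 2]_5; such a code would be non-MDS.


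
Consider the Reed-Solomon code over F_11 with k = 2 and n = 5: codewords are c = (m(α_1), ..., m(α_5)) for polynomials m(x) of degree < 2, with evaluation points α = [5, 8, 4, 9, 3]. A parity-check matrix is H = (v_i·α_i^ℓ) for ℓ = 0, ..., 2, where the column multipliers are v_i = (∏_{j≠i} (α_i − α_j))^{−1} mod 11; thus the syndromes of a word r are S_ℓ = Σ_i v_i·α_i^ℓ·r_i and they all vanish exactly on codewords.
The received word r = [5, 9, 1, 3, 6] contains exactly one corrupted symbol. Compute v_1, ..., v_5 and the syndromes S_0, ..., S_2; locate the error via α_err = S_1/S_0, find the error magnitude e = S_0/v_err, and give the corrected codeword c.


S = (6, 2, 8), error at position 3, error magnitude e = 1, c = [5, 9, 0, 3, 6].

Step 1: column multipliers v_i = (∏_{j≠i}(α_i − α_j))^{−1} mod 11.
  i = 1 (α = 5): (5−8)(5−4)(5−9)(5−3) = (−3)·1·(−4)·2 = 24 ≡ 2, so v_1 = 2^{−1} = 6 (mod 11).
  i = 2 (α = 8): (8−5)(8−4)(8−9)(8−3) = 3·4·(−1)·5 = −60 ≡ 6, so v_2 = 6^{−1} = 2 (mod 11).
  i = 3 (α = 4): (4−5)(4−8)(4−9)(4−3) = (−1)·(−4)·(−5)·1 = −20 ≡ 2, so v_3 = 2^{−1} = 6 (mod 11).
  i = 4 (α = 9): (9−5)(9−8)(9−4)(9−3) = 4·1·5·6 = 120 ≡ 10, so v_4 = 10^{−1} = 10 (mod 11).
  i = 5 (α = 3): (3−5)(3−8)(3−4)(3−9) = (−2)·(−5)·(−1)·(−6) = 60 ≡ 5, so v_5 = 5^{−1} = 9 (mod 11).
  v = [6, 2, 6, 10, 9].
Step 2: syndromes of r = [5, 9, 1, 3, 6] (all sums mod 11).
  S_0 = Σ v_i r_i = 6·5 + 2·9 + 6·1 + 10·3 + 9·6 = 138 ≡ 6.
  S_1 = Σ v_i α_i r_i = 6·5·5 + 2·8·9 + 6·4·1 + 10·9·3 + 9·3·6 = 750 ≡ 2.
  α_i^2 mod 11 = [3, 9, 5, 4, 9].
  S_2 = Σ v_i α_i^2 r_i = 6·3·5 + 2·9·9 + 6·5·1 + 10·4·3 + 9·9·6 = 888 ≡ 8.
  S = (6, 2, 8) ≠ 0, so r is not a codeword (an error is present).
Step 3: locate the error. For a single error e at position i, S_ℓ = v_i·e·α_i^ℓ, so α_err = S_1/S_0.
  S_0^{−1} = 6^{−1} = 2 (mod 11), so α_err = 2·2 = 4 ≡ 4 = α_3. Error position i = 3.
  Consistency check: S_2/S_1 = 8·6 = 48 ≡ 4 = α_err ✓ (single-error assumption holds).
Step 4: error magnitude e = S_0/v_3 = S_0·∏_{j≠3}(α_3 − α_j) = 6·2 = 12 ≡ 1 (mod 11).
Step 5: correct position 3: c_3 = r_3 − e = 1 − 1 ≡ 0 (mod 11). Hence c = [5, 9, 0, 3, 6].
  Check: interpolating c through the α_i gives m(x) = 2 + 5·x (degree < 2) with m(α_i) = c_i for every i, so c is indeed a codeword.


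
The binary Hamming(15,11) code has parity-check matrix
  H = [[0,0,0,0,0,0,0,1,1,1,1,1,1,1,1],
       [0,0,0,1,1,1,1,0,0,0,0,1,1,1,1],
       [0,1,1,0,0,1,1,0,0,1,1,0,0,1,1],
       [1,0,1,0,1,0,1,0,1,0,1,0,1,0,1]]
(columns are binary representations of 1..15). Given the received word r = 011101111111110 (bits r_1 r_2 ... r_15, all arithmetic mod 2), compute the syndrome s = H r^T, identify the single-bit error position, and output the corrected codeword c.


s = (1, 0, 1, 1)^T, error position = 11, corrected codeword c = 011101111101110

Compute s = H r^T mod 2 one row at a time:
  s_1 = 1 + 1 + 1 + 1 + 1 + 1 + 1 + 0 = 7 ≡ 1 (mod 2).
  s_2 = 1 + 0 + 1 + 1 + 1 + 1 + 1 + 0 = 6 ≡ 0 (mod 2).
  s_3 = 1 + 1 + 1 + 1 + 1 + 1 + 1 + 0 = 7 ≡ 1 (mod 2).
  s_4 = 0 + 1 + 0 + 1 + 1 + 1 + 1 + 0 = 5 ≡ 1 (mod 2).
s = (1, 0, 1, 1)^T — this equals column 11 of H (binary 1011), so error is at position 11.
Correct: flip bit 11 of r = 011101111111110 to get c = 011101111101110.


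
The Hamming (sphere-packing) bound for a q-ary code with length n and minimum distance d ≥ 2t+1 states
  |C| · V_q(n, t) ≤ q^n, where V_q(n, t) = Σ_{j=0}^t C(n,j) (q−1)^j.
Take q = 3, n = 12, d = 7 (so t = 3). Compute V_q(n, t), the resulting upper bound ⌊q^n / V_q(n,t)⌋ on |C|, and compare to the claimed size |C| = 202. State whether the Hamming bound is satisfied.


V_q(n, t) = 2049, q^n = 531441, Hamming bound = 259, |C| = 202 ≤ bound (satisfied).

Step 1: Compute V_q(n, t) = Σ_{j=0}^3 C(n, j) (q−1)^j.
  j = 0: C(12,0)·(2)^0 = 1·1 = 1.
  j = 1: C(12,1)·(2)^1 = 12·2 = 24.
  j = 2: C(12,2)·(2)^2 = 66·4 = 264.
  j = 3: C(12,3)·(2)^3 = 220·8 = 1760.
  V_q(n, t) = 1 + 24 + 264 + 1760 = 2049.
Step 2: q^n = 3^12 = 531441.
Step 3: Hamming bound ⌊q^n / V_q(n,t)⌋ = ⌊531441/2049⌋ = 259.
Step 4: Compare |C| = 202 to 259: satisfied.
The claimed |C| lies below the Hamming bound.


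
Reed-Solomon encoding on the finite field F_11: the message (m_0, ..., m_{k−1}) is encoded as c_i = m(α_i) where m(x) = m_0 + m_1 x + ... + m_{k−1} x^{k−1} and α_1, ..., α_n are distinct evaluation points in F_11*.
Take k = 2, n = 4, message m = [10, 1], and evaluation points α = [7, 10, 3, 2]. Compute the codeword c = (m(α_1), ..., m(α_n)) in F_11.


c = [6, 9, 2, 1]

Message polynomial: m(x) = 10 + 1·x (mod 11).
For each evaluation point α_i, compute m(α_i) mod 11:
  α_1 = 7: Horner steps 1 → 6, so m(7) = 6.
  α_2 = 10: Horner steps 1 → 9, so m(10) = 9.
  α_3 = 3: Horner steps 1 → 2, so m(3) = 2.
  α_4 = 2: Horner steps 1 → 1, so m(2) = 1.
Codeword c = [6, 9, 2, 1] ∈ F_11^4.


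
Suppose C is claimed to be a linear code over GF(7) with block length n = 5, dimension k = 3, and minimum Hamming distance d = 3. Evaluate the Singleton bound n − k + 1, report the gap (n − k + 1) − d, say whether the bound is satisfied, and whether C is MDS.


Singleton RHS = n − k + 1 = 3, slack = 0, bound satisfied, MDS.

Singleton bound: d ≤ n − k + 1.
Here n = 5, k = 3, so n − k + 1 = 3.
Given d = 3, check d ≤ 3: YES.
Slack = (n − k + 1) − d = 0.
The code is MDS (slack = 0).
Description: the claimed parameters are [5, 3, 3]_7; such a code would be MDS (meets Singleton bound).


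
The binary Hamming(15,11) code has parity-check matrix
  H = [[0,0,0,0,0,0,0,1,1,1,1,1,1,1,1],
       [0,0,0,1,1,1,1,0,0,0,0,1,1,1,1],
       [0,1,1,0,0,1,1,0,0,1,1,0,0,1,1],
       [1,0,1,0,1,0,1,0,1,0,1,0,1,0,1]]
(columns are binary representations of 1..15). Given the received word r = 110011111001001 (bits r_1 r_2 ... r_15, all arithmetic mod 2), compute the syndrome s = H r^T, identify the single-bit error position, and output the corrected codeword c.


s = (0, 1, 0, 1)^T, error position = 5, corrected codeword c = 110001111001001

Compute s = H r^T mod 2 one row at a time:
  s_1 = 1 + 1 + 0 + 0 + 1 + 0 + 0 + 1 = 4 ≡ 0 (mod 2).
  s_2 = 0 + 1 + 1 + 1 + 1 + 0 + 0 + 1 = 5 ≡ 1 (mod 2).
  s_3 = 1 + 0 + 1 + 1 + 0 + 0 + 0 + 1 = 4 ≡ 0 (mod 2).
  s_4 = 1 + 0 + 1 + 1 + 1 + 0 + 0 + 1 = 5 ≡ 1 (mod 2).
s = (0, 1, 0, 1)^T — this equals column 5 of H (binary 0101), so error is at position 5.
Correct: flip bit 5 of r = 110011111001001 to get c = 110001111001001.


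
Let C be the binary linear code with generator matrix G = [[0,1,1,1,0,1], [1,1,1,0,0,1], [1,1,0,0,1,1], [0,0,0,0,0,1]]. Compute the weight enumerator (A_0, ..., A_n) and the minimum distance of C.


Weight distribution: A_0 = 1, A_1 = 1, A_2 = 2, A_3 = 6, A_4 = 5, A_5 = 1. Minimum distance d = 1.

Enumerate all 2^4 = 16 messages m ∈ F_2^4.
For each, compute codeword c = mG in F_2^6, then tally its weight.
  m = 0000 → c = 000000, weight = 0.
  m = 1000 → c = 011101, weight = 4.
  m = 0100 → c = 111001, weight = 4.
  m = 1100 → c = 100100, weight = 2.
  m = 0010 → c = 110011, weight = 4.
  m = 1010 → c = 101110, weight = 4.
  m = 0110 → c = 001010, weight = 2.
  m = 1110 → c = 010111, weight = 4.
  m = 0001 → c = 000001, weight = 1.
  m = 1001 → c = 011100, weight = 3.
  m = 0101 → c = 111000, weight = 3.
  m = 1101 → c = 100101, weight = 3.
  m = 0011 → c = 110010, weight = 3.
  m = 1011 → c = 101111, weight = 5.
  m = 0111 → c = 001011, weight = 3.
  m = 1111 → c = 010110, weight = 3.
Tally weights:
  weight 0: 1 codewords.
  weight 1: 1 codewords.
  weight 2: 2 codewords.
  weight 3: 6 codewords.
  weight 4: 5 codewords.
  weight 5: 1 codewords.
Minimum distance d = smallest w > 0 with A_w > 0 = 1.
Sanity: Σ A_w = 16 = 2^4 = 16 ✓.


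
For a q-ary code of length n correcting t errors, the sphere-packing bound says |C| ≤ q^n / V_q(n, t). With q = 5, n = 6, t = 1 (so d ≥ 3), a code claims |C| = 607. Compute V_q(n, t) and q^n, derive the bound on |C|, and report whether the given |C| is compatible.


V_q(n, t) = 25, q^n = 15625, Hamming bound = 625, |C| = 607 ≤ bound (satisfied).

Step 1: Compute V_q(n, t) = Σ_{j=0}^1 C(n, j) (q−1)^j.
  j = 0: C(6,0)·(4)^0 = 1·1 = 1.
  j = 1: C(6,1)·(4)^1 = 6·4 = 24.
  V_q(n, t) = 1 + 24 = 25.
Step 2: q^n = 5^6 = 15625.
Step 3: Hamming bound ⌊q^n / V_q(n,t)⌋ = ⌊15625/25⌋ = 625.
Step 4: Compare |C| = 607 to 625: satisfied.
The claimed |C| lies below the Hamming bound.


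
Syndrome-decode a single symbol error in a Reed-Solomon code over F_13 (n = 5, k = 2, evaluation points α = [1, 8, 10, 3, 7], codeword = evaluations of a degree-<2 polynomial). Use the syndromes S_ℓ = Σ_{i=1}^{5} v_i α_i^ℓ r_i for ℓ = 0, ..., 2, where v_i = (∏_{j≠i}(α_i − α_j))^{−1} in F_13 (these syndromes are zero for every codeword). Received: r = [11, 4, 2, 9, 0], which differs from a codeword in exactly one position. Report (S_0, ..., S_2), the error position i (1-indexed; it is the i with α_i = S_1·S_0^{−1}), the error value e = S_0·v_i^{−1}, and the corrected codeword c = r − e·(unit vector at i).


S = (3, 8, 4), error at position 5, error magnitude e = 8, c = [11, 4, 2, 9, 5].

Step 1: column multipliers v_i = (∏_{j≠i}(α_i − α_j))^{−1} mod 13.
  i = 1 (α = 1): (1−8)(1−10)(1−3)(1−7) = (−7)·(−9)·(−2)·(−6) = 756 ≡ 2, so v_1 = 2^{−1} = 7 (mod 13).
  i = 2 (α = 8): (8−1)(8−10)(8−3)(8−7) = 7·(−2)·5·1 = −70 ≡ 8, so v_2 = 8^{−1} = 5 (mod 13).
  i = 3 (α = 10): (10−1)(10−8)(10−3)(10−7) = 9·2·7·3 = 378 ≡ 1, so v_3 = 1^{−1} = 1 (mod 13).
  i = 4 (α = 3): (3−1)(3−8)(3−10)(3−7) = 2·(−5)·(−7)·(−4) = −280 ≡ 6, so v_4 = 6^{−1} = 11 (mod 13).
  i = 5 (α = 7): (7−1)(7−8)(7−10)(7−3) = 6·(−1)·(−3)·4 = 72 ≡ 7, so v_5 = 7^{−1} = 2 (mod 13).
  v = [7, 5, 1, 11, 2].
Step 2: syndromes of r = [11, 4, 2, 9, 0] (all sums mod 13).
  S_0 = Σ v_i r_i = 7·11 + 5·4 + 1·2 + 11·9 + 2·0 = 198 ≡ 3.
  S_1 = Σ v_i α_i r_i = 7·1·11 + 5·8·4 + 1·10·2 + 11·3·9 + 2·7·0 = 554 ≡ 8.
  α_i^2 mod 13 = [1, 12, 9, 9, 10].
  S_2 = Σ v_i α_i^2 r_i = 7·1·11 + 5·12·4 + 1·9·2 + 11·9·9 + 2·10·0 = 1226 ≡ 4.
  S = (3, 8, 4) ≠ 0, so r is not a codeword (an error is present).
Step 3: locate the error. For a single error e at position i, S_ℓ = v_i·e·α_i^ℓ, so α_err = S_1/S_0.
  S_0^{−1} = 3^{−1} = 9 (mod 13), so α_err = 8·9 = 72 ≡ 7 = α_5. Error position i = 5.
  Consistency check: S_2/S_1 = 4·5 = 20 ≡ 7 = α_err ✓ (single-error assumption holds).
Step 4: error magnitude e = S_0/v_5 = S_0·∏_{j≠5}(α_5 − α_j) = 3·7 = 21 ≡ 8 (mod 13).
Step 5: correct position 5: c_5 = r_5 − e = 0 − 8 ≡ 5 (mod 13). Hence c = [11, 4, 2, 9, 5].
  Check: interpolating c through the α_i gives m(x) = 12 + 12·x (degree < 2) with m(α_i) = c_i for every i, so c is indeed a codeword.


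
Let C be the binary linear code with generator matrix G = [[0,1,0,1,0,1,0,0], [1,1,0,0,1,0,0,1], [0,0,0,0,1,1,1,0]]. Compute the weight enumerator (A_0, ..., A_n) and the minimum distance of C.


Weight distribution: A_0 = 1, A_3 = 2, A_4 = 3, A_5 = 2. Minimum distance d = 3.

Enumerate all 2^3 = 8 messages m ∈ F_2^3.
For each, compute codeword c = mG in F_2^8, then tally its weight.
  m = 000 → c = 00000000, weight = 0.
  m = 100 → c = 01010100, weight = 3.
  m = 010 → c = 11001001, weight = 4.
  m = 110 → c = 10011101, weight = 5.
  m = 001 → c = 00001110, weight = 3.
  m = 101 → c = 01011010, weight = 4.
  m = 011 → c = 11000111, weight = 5.
  m = 111 → c = 10010011, weight = 4.
Tally weights:
  weight 0: 1 codewords.
  weight 3: 2 codewords.
  weight 4: 3 codewords.
  weight 5: 2 codewords.
Minimum distance d = smallest w > 0 with A_w > 0 = 3.
Sanity: Σ A_w = 8 = 2^3 = 8 ✓.


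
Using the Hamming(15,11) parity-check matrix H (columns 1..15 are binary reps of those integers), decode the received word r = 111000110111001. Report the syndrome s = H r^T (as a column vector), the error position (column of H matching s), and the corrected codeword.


s = (1, 1, 0, 1)^T, error position = 13, corrected codeword c = 111000110111101

Compute s = H r^T mod 2 one row at a time:
  s_1 = 1 + 0 + 1 + 1 + 1 + 0 + 0 + 1 = 5 ≡ 1 (mod 2).
  s_2 = 0 + 0 + 0 + 1 + 1 + 0 + 0 + 1 = 3 ≡ 1 (mod 2).
  s_3 = 1 + 1 + 0 + 1 + 1 + 1 + 0 + 1 = 6 ≡ 0 (mod 2).
  s_4 = 1 + 1 + 0 + 1 + 0 + 1 + 0 + 1 = 5 ≡ 1 (mod 2).
s = (1, 1, 0, 1)^T — this equals column 13 of H (binary 1101), so error is at position 13.
Correct: flip bit 13 of r = 111000110111001 to get c = 111000110111101.


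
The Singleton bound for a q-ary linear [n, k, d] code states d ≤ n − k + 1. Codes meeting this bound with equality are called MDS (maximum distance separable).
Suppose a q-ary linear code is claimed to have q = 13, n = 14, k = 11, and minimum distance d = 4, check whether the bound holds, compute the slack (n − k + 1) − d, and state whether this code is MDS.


Singleton RHS = n − k + 1 = 4, slack = 0, bound satisfied, MDS.

Singleton bound: d ≤ n − k + 1.
Here n = 14, k = 11, so n − k + 1 = 4.
Given d = 4, check d ≤ 4: YES.
Slack = (n − k + 1) − d = 0.
The code is MDS (slack = 0).
Description: the claimed parameters are [14, 11, 4]_13; such a code would be MDS (meets Singleton bound).


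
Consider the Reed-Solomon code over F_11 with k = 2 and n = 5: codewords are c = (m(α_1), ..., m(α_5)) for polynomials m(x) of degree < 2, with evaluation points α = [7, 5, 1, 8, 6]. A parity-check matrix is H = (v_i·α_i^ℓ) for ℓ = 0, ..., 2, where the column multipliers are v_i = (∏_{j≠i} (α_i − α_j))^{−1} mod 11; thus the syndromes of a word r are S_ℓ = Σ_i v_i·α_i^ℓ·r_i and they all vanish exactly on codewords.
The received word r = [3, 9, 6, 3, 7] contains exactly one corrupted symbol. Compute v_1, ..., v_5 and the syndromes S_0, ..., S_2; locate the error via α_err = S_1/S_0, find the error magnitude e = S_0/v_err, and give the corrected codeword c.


S = (2, 3, 10), error at position 1, error magnitude e = 9, c = [5, 9, 6, 3, 7].

Step 1: column multipliers v_i = (∏_{j≠i}(α_i − α_j))^{−1} mod 11.
  i = 1 (α = 7): (7−5)(7−1)(7−8)(7−6) = 2·6·(−1)·1 = −12 ≡ 10, so v_1 = 10^{−1} = 10 (mod 11).
  i = 2 (α = 5): (5−7)(5−1)(5−8)(5−6) = (−2)·4·(−3)·(−1) = −24 ≡ 9, so v_2 = 9^{−1} = 5 (mod 11).
  i = 3 (α = 1): (1−7)(1−5)(1−8)(1−6) = (−6)·(−4)·(−7)·(−5) = 840 ≡ 4, so v_3 = 4^{−1} = 3 (mod 11).
  i = 4 (α = 8): (8−7)(8−5)(8−1)(8−6) = 1·3·7·2 = 42 ≡ 9, so v_4 = 9^{−1} = 5 (mod 11).
  i = 5 (α = 6): (6−7)(6−5)(6−1)(6−8) = (−1)·1·5·(−2) = 10 ≡ 10, so v_5 = 10^{−1} = 10 (mod 11).
  v = [10, 5, 3, 5, 10].
Step 2: syndromes of r = [3, 9, 6, 3, 7] (all sums mod 11).
  S_0 = Σ v_i r_i = 10·3 + 5·9 + 3·6 + 5·3 + 10·7 = 178 ≡ 2.
  S_1 = Σ v_i α_i r_i = 10·7·3 + 5·5·9 + 3·1·6 + 5·8·3 + 10·6·7 = 993 ≡ 3.
  α_i^2 mod 11 = [5, 3, 1, 9, 3].
  S_2 = Σ v_i α_i^2 r_i = 10·5·3 + 5·3·9 + 3·1·6 + 5·9·3 + 10·3·7 = 648 ≡ 10.
  S = (2, 3, 10) ≠ 0, so r is not a codeword (an error is present).
Step 3: locate the error. For a single error e at position i, S_ℓ = v_i·e·α_i^ℓ, so α_err = S_1/S_0.
  S_0^{−1} = 2^{−1} = 6 (mod 11), so α_err = 3·6 = 18 ≡ 7 = α_1. Error position i = 1.
  Consistency check: S_2/S_1 = 10·4 = 40 ≡ 7 = α_err ✓ (single-error assumption holds).
Step 4: error magnitude e = S_0/v_1 = S_0·∏_{j≠1}(α_1 − α_j) = 2·10 = 20 ≡ 9 (mod 11).
Step 5: correct position 1: c_1 = r_1 − e = 3 − 9 ≡ 5 (mod 11). Hence c = [5, 9, 6, 3, 7].
  Check: interpolating c through the α_i gives m(x) = 8 + 9·x (degree < 2) with m(α_i) = c_i for every i, so c is indeed a codeword.


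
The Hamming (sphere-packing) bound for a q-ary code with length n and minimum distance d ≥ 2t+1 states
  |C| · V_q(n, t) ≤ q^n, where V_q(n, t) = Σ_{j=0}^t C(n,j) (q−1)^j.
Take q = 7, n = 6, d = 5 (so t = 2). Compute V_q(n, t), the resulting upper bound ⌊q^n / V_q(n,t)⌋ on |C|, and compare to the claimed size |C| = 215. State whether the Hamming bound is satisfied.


V_q(n, t) = 577, q^n = 117649, Hamming bound = 203, |C| = 215 > bound (violated).

Step 1: Compute V_q(n, t) = Σ_{j=0}^2 C(n, j) (q−1)^j.
  j = 0: C(6,0)·(6)^0 = 1·1 = 1.
  j = 1: C(6,1)·(6)^1 = 6·6 = 36.
  j = 2: C(6,2)·(6)^2 = 15·36 = 540.
  V_q(n, t) = 1 + 36 + 540 = 577.
Step 2: q^n = 7^6 = 117649.
Step 3: Hamming bound ⌊q^n / V_q(n,t)⌋ = ⌊117649/577⌋ = 203.
Step 4: Compare |C| = 215 to 203: violated.
The claimed |C| lies above the Hamming bound, so no 7-ary code of length 6 with d ≥ 5 can have 215 codewords.


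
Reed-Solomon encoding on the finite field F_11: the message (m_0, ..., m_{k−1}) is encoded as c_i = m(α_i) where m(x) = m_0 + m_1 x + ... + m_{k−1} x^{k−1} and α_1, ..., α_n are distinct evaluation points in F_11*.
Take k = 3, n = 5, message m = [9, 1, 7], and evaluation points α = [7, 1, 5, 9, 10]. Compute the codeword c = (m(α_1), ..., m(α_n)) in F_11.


c = [7, 6, 2, 2, 4]

Message polynomial: m(x) = 9 + 1·x + 7·x^2 (mod 11).
For each evaluation point α_i, compute m(α_i) mod 11:
  α_1 = 7: Horner steps 7 → 6 → 7, so m(7) = 7.
  α_2 = 1: Horner steps 7 → 8 → 6, so m(1) = 6.
  α_3 = 5: Horner steps 7 → 3 → 2, so m(5) = 2.
  α_4 = 9: Horner steps 7 → 9 → 2, so m(9) = 2.
  α_5 = 10: Horner steps 7 → 5 → 4, so m(10) = 4.
Codeword c = [7, 6, 2, 2, 4] ∈ F_11^5.


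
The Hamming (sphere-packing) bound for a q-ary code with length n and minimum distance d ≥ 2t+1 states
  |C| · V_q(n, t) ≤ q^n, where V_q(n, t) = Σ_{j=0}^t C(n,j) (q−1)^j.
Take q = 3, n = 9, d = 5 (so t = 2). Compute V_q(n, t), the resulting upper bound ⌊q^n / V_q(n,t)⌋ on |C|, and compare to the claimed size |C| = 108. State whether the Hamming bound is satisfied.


V_q(n, t) = 163, q^n = 19683, Hamming bound = 120, |C| = 108 ≤ bound (satisfied).

Step 1: Compute V_q(n, t) = Σ_{j=0}^2 C(n, j) (q−1)^j.
  j = 0: C(9,0)·(2)^0 = 1·1 = 1.
  j = 1: C(9,1)·(2)^1 = 9·2 = 18.
  j = 2: C(9,2)·(2)^2 = 36·4 = 144.
  V_q(n, t) = 1 + 18 + 144 = 163.
Step 2: q^n = 3^9 = 19683.
Step 3: Hamming bound ⌊q^n / V_q(n,t)⌋ = ⌊19683/163⌋ = 120.
Step 4: Compare |C| = 108 to 120: satisfied.
The claimed |C| lies below the Hamming bound.
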